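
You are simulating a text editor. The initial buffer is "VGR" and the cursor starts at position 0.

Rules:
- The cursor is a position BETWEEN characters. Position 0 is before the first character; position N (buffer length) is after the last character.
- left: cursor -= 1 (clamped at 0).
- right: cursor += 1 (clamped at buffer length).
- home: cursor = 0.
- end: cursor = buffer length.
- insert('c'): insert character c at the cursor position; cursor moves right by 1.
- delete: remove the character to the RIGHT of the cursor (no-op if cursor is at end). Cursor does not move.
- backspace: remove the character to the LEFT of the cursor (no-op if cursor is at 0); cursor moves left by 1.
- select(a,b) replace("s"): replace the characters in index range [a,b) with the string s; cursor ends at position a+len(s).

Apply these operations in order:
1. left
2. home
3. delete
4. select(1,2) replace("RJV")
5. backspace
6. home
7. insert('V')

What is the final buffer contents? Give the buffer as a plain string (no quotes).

Answer: VGRJ

Derivation:
After op 1 (left): buf='VGR' cursor=0
After op 2 (home): buf='VGR' cursor=0
After op 3 (delete): buf='GR' cursor=0
After op 4 (select(1,2) replace("RJV")): buf='GRJV' cursor=4
After op 5 (backspace): buf='GRJ' cursor=3
After op 6 (home): buf='GRJ' cursor=0
After op 7 (insert('V')): buf='VGRJ' cursor=1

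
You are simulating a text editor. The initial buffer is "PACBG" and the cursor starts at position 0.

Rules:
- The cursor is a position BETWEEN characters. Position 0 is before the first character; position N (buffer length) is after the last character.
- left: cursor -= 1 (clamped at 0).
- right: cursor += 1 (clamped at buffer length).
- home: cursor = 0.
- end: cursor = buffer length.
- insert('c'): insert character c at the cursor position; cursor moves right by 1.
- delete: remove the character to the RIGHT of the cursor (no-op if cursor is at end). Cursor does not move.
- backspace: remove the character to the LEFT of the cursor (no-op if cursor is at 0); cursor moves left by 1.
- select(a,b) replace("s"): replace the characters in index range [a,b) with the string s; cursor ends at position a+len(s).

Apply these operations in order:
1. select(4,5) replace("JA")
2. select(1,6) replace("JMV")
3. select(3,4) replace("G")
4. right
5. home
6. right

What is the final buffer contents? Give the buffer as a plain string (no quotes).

Answer: PJMG

Derivation:
After op 1 (select(4,5) replace("JA")): buf='PACBJA' cursor=6
After op 2 (select(1,6) replace("JMV")): buf='PJMV' cursor=4
After op 3 (select(3,4) replace("G")): buf='PJMG' cursor=4
After op 4 (right): buf='PJMG' cursor=4
After op 5 (home): buf='PJMG' cursor=0
After op 6 (right): buf='PJMG' cursor=1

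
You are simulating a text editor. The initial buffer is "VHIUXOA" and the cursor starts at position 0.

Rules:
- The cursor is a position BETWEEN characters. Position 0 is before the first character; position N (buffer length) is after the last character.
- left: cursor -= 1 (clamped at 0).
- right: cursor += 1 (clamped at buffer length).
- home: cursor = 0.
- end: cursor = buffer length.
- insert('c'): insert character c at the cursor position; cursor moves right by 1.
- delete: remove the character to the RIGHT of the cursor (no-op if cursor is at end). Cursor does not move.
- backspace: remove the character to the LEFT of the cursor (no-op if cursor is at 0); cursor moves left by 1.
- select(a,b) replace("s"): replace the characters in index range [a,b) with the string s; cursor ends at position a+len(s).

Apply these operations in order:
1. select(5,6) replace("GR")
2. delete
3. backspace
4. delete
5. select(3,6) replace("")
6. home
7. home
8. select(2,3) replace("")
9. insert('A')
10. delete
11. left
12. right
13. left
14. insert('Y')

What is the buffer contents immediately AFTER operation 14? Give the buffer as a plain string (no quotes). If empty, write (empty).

After op 1 (select(5,6) replace("GR")): buf='VHIUXGRA' cursor=7
After op 2 (delete): buf='VHIUXGR' cursor=7
After op 3 (backspace): buf='VHIUXG' cursor=6
After op 4 (delete): buf='VHIUXG' cursor=6
After op 5 (select(3,6) replace("")): buf='VHI' cursor=3
After op 6 (home): buf='VHI' cursor=0
After op 7 (home): buf='VHI' cursor=0
After op 8 (select(2,3) replace("")): buf='VH' cursor=2
After op 9 (insert('A')): buf='VHA' cursor=3
After op 10 (delete): buf='VHA' cursor=3
After op 11 (left): buf='VHA' cursor=2
After op 12 (right): buf='VHA' cursor=3
After op 13 (left): buf='VHA' cursor=2
After op 14 (insert('Y')): buf='VHYA' cursor=3

Answer: VHYA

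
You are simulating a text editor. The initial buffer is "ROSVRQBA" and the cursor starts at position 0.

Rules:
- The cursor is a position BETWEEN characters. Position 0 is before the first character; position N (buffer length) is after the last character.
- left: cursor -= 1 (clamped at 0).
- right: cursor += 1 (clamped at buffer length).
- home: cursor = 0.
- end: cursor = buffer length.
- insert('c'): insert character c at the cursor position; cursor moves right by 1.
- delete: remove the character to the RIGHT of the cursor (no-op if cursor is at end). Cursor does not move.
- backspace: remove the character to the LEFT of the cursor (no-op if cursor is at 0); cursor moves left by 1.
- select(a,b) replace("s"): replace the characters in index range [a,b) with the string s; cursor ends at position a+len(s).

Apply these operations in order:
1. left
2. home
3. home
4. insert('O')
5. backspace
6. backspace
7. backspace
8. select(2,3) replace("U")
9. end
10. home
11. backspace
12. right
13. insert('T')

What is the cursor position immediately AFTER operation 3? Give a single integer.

Answer: 0

Derivation:
After op 1 (left): buf='ROSVRQBA' cursor=0
After op 2 (home): buf='ROSVRQBA' cursor=0
After op 3 (home): buf='ROSVRQBA' cursor=0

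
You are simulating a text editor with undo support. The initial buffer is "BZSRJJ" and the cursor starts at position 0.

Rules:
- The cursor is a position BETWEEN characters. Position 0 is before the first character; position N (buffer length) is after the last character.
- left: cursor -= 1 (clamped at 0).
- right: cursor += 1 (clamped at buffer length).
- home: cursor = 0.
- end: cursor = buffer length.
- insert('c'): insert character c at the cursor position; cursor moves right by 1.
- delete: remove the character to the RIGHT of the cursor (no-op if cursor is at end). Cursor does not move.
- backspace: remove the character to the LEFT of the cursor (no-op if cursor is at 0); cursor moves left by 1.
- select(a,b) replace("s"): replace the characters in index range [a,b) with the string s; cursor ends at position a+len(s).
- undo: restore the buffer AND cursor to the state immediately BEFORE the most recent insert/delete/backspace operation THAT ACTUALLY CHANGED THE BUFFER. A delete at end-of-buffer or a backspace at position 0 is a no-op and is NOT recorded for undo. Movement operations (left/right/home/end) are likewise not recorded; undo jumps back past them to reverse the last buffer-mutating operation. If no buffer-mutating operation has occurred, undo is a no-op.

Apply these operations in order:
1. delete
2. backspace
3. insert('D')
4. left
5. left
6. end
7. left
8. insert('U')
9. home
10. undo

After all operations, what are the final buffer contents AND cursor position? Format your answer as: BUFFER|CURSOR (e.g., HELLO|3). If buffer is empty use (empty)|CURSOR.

Answer: DZSRJJ|5

Derivation:
After op 1 (delete): buf='ZSRJJ' cursor=0
After op 2 (backspace): buf='ZSRJJ' cursor=0
After op 3 (insert('D')): buf='DZSRJJ' cursor=1
After op 4 (left): buf='DZSRJJ' cursor=0
After op 5 (left): buf='DZSRJJ' cursor=0
After op 6 (end): buf='DZSRJJ' cursor=6
After op 7 (left): buf='DZSRJJ' cursor=5
After op 8 (insert('U')): buf='DZSRJUJ' cursor=6
After op 9 (home): buf='DZSRJUJ' cursor=0
After op 10 (undo): buf='DZSRJJ' cursor=5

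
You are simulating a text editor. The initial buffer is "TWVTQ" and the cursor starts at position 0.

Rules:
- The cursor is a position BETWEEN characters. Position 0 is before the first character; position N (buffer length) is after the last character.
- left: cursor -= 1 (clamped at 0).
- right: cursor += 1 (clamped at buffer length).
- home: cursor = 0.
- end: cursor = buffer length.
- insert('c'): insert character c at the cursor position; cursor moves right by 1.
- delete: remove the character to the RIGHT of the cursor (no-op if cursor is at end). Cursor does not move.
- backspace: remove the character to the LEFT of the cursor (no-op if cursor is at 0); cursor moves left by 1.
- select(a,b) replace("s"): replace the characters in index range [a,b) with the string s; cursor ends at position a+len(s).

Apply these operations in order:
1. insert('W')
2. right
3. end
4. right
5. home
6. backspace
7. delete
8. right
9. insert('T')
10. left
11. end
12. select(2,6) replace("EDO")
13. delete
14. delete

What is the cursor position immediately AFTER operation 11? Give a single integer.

After op 1 (insert('W')): buf='WTWVTQ' cursor=1
After op 2 (right): buf='WTWVTQ' cursor=2
After op 3 (end): buf='WTWVTQ' cursor=6
After op 4 (right): buf='WTWVTQ' cursor=6
After op 5 (home): buf='WTWVTQ' cursor=0
After op 6 (backspace): buf='WTWVTQ' cursor=0
After op 7 (delete): buf='TWVTQ' cursor=0
After op 8 (right): buf='TWVTQ' cursor=1
After op 9 (insert('T')): buf='TTWVTQ' cursor=2
After op 10 (left): buf='TTWVTQ' cursor=1
After op 11 (end): buf='TTWVTQ' cursor=6

Answer: 6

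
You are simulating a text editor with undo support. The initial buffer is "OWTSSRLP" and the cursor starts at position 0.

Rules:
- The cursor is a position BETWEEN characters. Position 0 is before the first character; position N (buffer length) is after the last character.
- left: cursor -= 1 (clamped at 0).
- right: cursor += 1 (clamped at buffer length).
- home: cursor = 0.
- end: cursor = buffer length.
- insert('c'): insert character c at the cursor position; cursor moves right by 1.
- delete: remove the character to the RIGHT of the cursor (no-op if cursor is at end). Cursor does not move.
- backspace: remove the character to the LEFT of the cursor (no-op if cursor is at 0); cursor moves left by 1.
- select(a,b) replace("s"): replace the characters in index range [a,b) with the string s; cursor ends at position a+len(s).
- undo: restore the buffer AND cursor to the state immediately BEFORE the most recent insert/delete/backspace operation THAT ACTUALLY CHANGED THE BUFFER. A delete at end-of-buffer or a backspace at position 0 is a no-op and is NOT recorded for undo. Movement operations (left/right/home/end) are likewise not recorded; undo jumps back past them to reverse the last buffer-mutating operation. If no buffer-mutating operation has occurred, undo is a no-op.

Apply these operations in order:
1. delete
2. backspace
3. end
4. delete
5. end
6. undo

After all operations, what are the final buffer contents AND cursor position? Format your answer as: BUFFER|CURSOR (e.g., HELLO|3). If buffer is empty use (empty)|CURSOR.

Answer: OWTSSRLP|0

Derivation:
After op 1 (delete): buf='WTSSRLP' cursor=0
After op 2 (backspace): buf='WTSSRLP' cursor=0
After op 3 (end): buf='WTSSRLP' cursor=7
After op 4 (delete): buf='WTSSRLP' cursor=7
After op 5 (end): buf='WTSSRLP' cursor=7
After op 6 (undo): buf='OWTSSRLP' cursor=0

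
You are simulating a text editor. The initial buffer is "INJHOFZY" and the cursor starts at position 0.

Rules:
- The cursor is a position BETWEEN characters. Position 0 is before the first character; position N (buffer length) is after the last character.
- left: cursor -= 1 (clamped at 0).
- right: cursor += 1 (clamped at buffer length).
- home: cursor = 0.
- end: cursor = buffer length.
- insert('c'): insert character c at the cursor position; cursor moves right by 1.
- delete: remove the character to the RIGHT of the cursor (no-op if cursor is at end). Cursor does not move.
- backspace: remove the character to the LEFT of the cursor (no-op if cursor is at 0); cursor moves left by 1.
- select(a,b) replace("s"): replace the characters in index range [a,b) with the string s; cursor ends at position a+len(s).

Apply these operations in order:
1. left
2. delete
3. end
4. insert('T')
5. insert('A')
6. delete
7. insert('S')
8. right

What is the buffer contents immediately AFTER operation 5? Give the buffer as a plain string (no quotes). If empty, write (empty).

Answer: NJHOFZYTA

Derivation:
After op 1 (left): buf='INJHOFZY' cursor=0
After op 2 (delete): buf='NJHOFZY' cursor=0
After op 3 (end): buf='NJHOFZY' cursor=7
After op 4 (insert('T')): buf='NJHOFZYT' cursor=8
After op 5 (insert('A')): buf='NJHOFZYTA' cursor=9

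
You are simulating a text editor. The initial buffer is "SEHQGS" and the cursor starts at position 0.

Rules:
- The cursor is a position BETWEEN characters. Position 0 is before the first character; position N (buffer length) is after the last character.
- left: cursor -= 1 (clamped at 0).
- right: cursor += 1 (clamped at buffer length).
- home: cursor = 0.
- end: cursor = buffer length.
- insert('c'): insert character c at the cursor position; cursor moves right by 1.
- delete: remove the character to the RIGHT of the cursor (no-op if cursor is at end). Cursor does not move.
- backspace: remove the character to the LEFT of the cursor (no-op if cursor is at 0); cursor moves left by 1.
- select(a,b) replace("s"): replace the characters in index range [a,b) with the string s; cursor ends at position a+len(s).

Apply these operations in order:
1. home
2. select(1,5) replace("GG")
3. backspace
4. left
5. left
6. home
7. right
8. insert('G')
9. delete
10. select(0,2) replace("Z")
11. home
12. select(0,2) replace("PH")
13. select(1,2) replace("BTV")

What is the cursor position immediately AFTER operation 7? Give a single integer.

Answer: 1

Derivation:
After op 1 (home): buf='SEHQGS' cursor=0
After op 2 (select(1,5) replace("GG")): buf='SGGS' cursor=3
After op 3 (backspace): buf='SGS' cursor=2
After op 4 (left): buf='SGS' cursor=1
After op 5 (left): buf='SGS' cursor=0
After op 6 (home): buf='SGS' cursor=0
After op 7 (right): buf='SGS' cursor=1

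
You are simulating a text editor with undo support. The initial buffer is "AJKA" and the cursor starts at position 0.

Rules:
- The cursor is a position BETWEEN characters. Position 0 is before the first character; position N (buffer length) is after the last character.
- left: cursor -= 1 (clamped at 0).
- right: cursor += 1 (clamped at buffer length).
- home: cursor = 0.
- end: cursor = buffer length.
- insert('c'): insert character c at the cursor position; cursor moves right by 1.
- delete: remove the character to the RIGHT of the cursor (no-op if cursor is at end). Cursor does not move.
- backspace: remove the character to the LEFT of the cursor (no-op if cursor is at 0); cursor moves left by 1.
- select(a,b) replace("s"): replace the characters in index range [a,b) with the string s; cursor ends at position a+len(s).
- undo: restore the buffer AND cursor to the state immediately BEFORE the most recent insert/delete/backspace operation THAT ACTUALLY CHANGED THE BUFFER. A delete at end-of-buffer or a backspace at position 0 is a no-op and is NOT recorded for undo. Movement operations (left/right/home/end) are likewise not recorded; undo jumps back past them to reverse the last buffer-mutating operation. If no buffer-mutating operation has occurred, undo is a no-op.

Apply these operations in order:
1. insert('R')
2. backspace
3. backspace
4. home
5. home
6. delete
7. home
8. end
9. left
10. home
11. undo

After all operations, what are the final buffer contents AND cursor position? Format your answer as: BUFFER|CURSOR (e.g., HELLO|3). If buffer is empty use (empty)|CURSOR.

After op 1 (insert('R')): buf='RAJKA' cursor=1
After op 2 (backspace): buf='AJKA' cursor=0
After op 3 (backspace): buf='AJKA' cursor=0
After op 4 (home): buf='AJKA' cursor=0
After op 5 (home): buf='AJKA' cursor=0
After op 6 (delete): buf='JKA' cursor=0
After op 7 (home): buf='JKA' cursor=0
After op 8 (end): buf='JKA' cursor=3
After op 9 (left): buf='JKA' cursor=2
After op 10 (home): buf='JKA' cursor=0
After op 11 (undo): buf='AJKA' cursor=0

Answer: AJKA|0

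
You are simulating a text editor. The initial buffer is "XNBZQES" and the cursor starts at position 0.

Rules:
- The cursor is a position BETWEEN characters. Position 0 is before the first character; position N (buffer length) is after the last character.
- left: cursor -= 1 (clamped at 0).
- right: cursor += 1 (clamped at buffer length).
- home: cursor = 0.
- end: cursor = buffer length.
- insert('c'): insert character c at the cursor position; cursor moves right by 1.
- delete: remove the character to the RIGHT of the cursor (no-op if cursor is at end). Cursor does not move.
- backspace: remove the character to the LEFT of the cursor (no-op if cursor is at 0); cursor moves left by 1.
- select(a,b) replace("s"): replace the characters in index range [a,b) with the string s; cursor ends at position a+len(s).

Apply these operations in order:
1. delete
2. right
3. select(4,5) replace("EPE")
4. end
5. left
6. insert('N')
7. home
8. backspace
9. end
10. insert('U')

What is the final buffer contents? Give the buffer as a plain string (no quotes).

Answer: NBZQEPENSU

Derivation:
After op 1 (delete): buf='NBZQES' cursor=0
After op 2 (right): buf='NBZQES' cursor=1
After op 3 (select(4,5) replace("EPE")): buf='NBZQEPES' cursor=7
After op 4 (end): buf='NBZQEPES' cursor=8
After op 5 (left): buf='NBZQEPES' cursor=7
After op 6 (insert('N')): buf='NBZQEPENS' cursor=8
After op 7 (home): buf='NBZQEPENS' cursor=0
After op 8 (backspace): buf='NBZQEPENS' cursor=0
After op 9 (end): buf='NBZQEPENS' cursor=9
After op 10 (insert('U')): buf='NBZQEPENSU' cursor=10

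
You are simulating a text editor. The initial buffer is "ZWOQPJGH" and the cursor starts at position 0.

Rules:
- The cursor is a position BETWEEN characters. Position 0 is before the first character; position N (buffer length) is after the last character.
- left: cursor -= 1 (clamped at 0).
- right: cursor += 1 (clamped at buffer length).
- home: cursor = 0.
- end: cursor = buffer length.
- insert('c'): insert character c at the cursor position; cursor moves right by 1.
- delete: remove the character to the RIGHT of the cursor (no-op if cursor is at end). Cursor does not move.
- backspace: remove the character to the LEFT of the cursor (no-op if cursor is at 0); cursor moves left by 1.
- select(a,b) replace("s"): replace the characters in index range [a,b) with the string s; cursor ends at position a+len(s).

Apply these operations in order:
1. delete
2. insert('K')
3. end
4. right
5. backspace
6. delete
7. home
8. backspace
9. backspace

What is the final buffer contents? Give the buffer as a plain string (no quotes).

After op 1 (delete): buf='WOQPJGH' cursor=0
After op 2 (insert('K')): buf='KWOQPJGH' cursor=1
After op 3 (end): buf='KWOQPJGH' cursor=8
After op 4 (right): buf='KWOQPJGH' cursor=8
After op 5 (backspace): buf='KWOQPJG' cursor=7
After op 6 (delete): buf='KWOQPJG' cursor=7
After op 7 (home): buf='KWOQPJG' cursor=0
After op 8 (backspace): buf='KWOQPJG' cursor=0
After op 9 (backspace): buf='KWOQPJG' cursor=0

Answer: KWOQPJG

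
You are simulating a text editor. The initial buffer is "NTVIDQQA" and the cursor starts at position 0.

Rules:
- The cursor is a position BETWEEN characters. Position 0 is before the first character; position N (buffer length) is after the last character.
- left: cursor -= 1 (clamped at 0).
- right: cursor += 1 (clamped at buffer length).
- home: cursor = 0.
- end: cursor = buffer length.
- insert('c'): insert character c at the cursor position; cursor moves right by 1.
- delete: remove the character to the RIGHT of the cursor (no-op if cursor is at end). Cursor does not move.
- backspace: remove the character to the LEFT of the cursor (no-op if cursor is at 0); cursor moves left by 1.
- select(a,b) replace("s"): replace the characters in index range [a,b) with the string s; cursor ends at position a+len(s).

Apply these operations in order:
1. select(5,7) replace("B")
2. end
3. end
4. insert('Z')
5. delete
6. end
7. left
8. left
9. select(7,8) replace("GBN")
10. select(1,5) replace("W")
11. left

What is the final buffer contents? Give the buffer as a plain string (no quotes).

Answer: NWBAGBN

Derivation:
After op 1 (select(5,7) replace("B")): buf='NTVIDBA' cursor=6
After op 2 (end): buf='NTVIDBA' cursor=7
After op 3 (end): buf='NTVIDBA' cursor=7
After op 4 (insert('Z')): buf='NTVIDBAZ' cursor=8
After op 5 (delete): buf='NTVIDBAZ' cursor=8
After op 6 (end): buf='NTVIDBAZ' cursor=8
After op 7 (left): buf='NTVIDBAZ' cursor=7
After op 8 (left): buf='NTVIDBAZ' cursor=6
After op 9 (select(7,8) replace("GBN")): buf='NTVIDBAGBN' cursor=10
After op 10 (select(1,5) replace("W")): buf='NWBAGBN' cursor=2
After op 11 (left): buf='NWBAGBN' cursor=1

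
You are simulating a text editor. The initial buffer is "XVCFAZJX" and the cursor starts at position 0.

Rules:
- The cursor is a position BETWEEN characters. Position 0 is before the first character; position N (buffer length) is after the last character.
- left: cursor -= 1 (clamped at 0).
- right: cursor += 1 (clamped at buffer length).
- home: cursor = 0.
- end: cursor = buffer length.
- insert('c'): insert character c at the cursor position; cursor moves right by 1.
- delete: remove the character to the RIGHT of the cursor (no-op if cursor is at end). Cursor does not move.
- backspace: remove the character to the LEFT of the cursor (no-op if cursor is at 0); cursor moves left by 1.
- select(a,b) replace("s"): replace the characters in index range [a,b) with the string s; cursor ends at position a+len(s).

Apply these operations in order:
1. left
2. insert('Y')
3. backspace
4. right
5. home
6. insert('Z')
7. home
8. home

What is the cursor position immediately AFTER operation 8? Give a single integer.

After op 1 (left): buf='XVCFAZJX' cursor=0
After op 2 (insert('Y')): buf='YXVCFAZJX' cursor=1
After op 3 (backspace): buf='XVCFAZJX' cursor=0
After op 4 (right): buf='XVCFAZJX' cursor=1
After op 5 (home): buf='XVCFAZJX' cursor=0
After op 6 (insert('Z')): buf='ZXVCFAZJX' cursor=1
After op 7 (home): buf='ZXVCFAZJX' cursor=0
After op 8 (home): buf='ZXVCFAZJX' cursor=0

Answer: 0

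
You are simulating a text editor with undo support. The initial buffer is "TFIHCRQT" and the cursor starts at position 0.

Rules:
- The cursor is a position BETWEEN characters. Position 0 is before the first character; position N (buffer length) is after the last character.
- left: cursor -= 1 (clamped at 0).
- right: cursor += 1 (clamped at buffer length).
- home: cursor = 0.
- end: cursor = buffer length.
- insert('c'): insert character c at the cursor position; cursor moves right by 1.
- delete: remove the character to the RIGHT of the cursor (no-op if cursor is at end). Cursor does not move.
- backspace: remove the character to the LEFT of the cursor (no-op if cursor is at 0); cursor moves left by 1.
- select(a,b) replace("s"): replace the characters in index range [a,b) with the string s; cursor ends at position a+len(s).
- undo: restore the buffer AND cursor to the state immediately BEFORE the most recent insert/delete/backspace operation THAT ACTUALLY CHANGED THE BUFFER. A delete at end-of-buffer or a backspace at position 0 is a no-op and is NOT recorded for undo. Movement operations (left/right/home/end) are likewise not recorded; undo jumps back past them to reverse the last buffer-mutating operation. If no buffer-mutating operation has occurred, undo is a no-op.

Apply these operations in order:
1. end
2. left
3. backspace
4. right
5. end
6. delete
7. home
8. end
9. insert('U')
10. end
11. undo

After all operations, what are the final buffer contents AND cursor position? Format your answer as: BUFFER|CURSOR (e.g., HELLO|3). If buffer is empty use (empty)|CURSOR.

After op 1 (end): buf='TFIHCRQT' cursor=8
After op 2 (left): buf='TFIHCRQT' cursor=7
After op 3 (backspace): buf='TFIHCRT' cursor=6
After op 4 (right): buf='TFIHCRT' cursor=7
After op 5 (end): buf='TFIHCRT' cursor=7
After op 6 (delete): buf='TFIHCRT' cursor=7
After op 7 (home): buf='TFIHCRT' cursor=0
After op 8 (end): buf='TFIHCRT' cursor=7
After op 9 (insert('U')): buf='TFIHCRTU' cursor=8
After op 10 (end): buf='TFIHCRTU' cursor=8
After op 11 (undo): buf='TFIHCRT' cursor=7

Answer: TFIHCRT|7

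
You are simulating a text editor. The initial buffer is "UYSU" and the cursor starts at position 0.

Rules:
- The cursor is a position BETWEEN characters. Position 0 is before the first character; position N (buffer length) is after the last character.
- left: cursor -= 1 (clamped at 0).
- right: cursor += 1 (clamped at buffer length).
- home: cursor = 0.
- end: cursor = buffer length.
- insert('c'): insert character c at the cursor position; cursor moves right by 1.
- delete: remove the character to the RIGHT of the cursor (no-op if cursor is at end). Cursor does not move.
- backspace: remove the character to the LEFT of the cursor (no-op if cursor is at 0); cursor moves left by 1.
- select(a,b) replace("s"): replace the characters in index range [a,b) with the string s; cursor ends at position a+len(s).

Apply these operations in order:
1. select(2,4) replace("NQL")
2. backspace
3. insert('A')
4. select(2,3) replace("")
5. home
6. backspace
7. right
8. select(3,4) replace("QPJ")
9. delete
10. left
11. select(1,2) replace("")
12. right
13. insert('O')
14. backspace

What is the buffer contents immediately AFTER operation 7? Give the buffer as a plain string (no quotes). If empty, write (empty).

After op 1 (select(2,4) replace("NQL")): buf='UYNQL' cursor=5
After op 2 (backspace): buf='UYNQ' cursor=4
After op 3 (insert('A')): buf='UYNQA' cursor=5
After op 4 (select(2,3) replace("")): buf='UYQA' cursor=2
After op 5 (home): buf='UYQA' cursor=0
After op 6 (backspace): buf='UYQA' cursor=0
After op 7 (right): buf='UYQA' cursor=1

Answer: UYQA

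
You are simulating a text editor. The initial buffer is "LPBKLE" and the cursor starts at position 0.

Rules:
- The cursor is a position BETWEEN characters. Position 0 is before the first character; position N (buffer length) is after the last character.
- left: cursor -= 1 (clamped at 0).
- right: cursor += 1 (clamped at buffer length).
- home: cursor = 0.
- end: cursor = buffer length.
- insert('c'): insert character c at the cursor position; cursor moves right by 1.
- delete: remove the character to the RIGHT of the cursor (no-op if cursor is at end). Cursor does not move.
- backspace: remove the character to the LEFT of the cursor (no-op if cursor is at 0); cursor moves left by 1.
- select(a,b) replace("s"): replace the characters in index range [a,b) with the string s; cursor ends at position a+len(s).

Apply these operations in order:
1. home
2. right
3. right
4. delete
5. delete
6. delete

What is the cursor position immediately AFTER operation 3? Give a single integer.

Answer: 2

Derivation:
After op 1 (home): buf='LPBKLE' cursor=0
After op 2 (right): buf='LPBKLE' cursor=1
After op 3 (right): buf='LPBKLE' cursor=2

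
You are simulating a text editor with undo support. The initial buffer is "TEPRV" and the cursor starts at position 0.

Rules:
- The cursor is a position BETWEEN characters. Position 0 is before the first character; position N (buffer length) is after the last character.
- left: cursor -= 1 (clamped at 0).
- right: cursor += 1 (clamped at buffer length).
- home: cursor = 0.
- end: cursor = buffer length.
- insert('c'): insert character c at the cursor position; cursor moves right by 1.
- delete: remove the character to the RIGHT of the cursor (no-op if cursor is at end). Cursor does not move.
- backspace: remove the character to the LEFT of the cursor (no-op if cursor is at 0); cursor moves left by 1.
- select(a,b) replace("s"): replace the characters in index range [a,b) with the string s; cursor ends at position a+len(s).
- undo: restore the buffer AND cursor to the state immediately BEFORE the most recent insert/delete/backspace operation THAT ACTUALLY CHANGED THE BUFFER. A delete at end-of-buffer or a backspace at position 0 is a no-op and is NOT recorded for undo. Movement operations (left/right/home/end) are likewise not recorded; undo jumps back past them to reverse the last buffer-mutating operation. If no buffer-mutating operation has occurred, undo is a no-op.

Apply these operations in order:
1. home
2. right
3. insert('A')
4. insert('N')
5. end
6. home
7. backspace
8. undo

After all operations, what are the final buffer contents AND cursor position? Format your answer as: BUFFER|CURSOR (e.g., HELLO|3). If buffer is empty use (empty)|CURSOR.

After op 1 (home): buf='TEPRV' cursor=0
After op 2 (right): buf='TEPRV' cursor=1
After op 3 (insert('A')): buf='TAEPRV' cursor=2
After op 4 (insert('N')): buf='TANEPRV' cursor=3
After op 5 (end): buf='TANEPRV' cursor=7
After op 6 (home): buf='TANEPRV' cursor=0
After op 7 (backspace): buf='TANEPRV' cursor=0
After op 8 (undo): buf='TAEPRV' cursor=2

Answer: TAEPRV|2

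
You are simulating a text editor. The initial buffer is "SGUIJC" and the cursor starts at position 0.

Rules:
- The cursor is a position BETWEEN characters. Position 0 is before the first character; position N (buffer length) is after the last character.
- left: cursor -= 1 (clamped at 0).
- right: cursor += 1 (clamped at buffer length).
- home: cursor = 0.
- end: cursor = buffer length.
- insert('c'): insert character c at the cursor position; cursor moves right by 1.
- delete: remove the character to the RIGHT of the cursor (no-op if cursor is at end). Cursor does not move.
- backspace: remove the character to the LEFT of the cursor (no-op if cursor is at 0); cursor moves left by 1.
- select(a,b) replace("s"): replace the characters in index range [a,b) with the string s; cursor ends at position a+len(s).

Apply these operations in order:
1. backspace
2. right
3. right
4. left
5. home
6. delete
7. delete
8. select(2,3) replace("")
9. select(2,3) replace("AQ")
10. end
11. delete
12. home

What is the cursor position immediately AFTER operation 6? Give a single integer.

Answer: 0

Derivation:
After op 1 (backspace): buf='SGUIJC' cursor=0
After op 2 (right): buf='SGUIJC' cursor=1
After op 3 (right): buf='SGUIJC' cursor=2
After op 4 (left): buf='SGUIJC' cursor=1
After op 5 (home): buf='SGUIJC' cursor=0
After op 6 (delete): buf='GUIJC' cursor=0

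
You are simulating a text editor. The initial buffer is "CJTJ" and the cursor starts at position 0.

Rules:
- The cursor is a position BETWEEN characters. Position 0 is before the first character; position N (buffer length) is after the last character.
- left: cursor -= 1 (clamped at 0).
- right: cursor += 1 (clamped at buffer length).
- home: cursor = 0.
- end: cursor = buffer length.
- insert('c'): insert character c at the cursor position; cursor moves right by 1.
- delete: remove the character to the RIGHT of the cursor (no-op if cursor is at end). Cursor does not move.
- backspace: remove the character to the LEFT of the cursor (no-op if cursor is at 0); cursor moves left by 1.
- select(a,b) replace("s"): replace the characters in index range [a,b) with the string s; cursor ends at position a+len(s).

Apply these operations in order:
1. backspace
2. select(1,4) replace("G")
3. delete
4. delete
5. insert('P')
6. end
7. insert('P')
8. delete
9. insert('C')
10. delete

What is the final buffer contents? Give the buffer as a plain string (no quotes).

Answer: CGPPC

Derivation:
After op 1 (backspace): buf='CJTJ' cursor=0
After op 2 (select(1,4) replace("G")): buf='CG' cursor=2
After op 3 (delete): buf='CG' cursor=2
After op 4 (delete): buf='CG' cursor=2
After op 5 (insert('P')): buf='CGP' cursor=3
After op 6 (end): buf='CGP' cursor=3
After op 7 (insert('P')): buf='CGPP' cursor=4
After op 8 (delete): buf='CGPP' cursor=4
After op 9 (insert('C')): buf='CGPPC' cursor=5
After op 10 (delete): buf='CGPPC' cursor=5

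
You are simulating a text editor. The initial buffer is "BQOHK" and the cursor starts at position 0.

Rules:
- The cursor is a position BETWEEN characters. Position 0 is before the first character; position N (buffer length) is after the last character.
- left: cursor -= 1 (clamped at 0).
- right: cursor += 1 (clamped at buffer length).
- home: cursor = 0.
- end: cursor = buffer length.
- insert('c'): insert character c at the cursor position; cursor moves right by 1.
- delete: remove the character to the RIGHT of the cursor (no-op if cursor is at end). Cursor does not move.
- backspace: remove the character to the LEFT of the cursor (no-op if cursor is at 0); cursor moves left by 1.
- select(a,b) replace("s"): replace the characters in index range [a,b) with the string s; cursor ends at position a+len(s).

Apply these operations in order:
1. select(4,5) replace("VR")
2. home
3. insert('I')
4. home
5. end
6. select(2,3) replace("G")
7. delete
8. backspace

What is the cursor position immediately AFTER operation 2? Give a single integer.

Answer: 0

Derivation:
After op 1 (select(4,5) replace("VR")): buf='BQOHVR' cursor=6
After op 2 (home): buf='BQOHVR' cursor=0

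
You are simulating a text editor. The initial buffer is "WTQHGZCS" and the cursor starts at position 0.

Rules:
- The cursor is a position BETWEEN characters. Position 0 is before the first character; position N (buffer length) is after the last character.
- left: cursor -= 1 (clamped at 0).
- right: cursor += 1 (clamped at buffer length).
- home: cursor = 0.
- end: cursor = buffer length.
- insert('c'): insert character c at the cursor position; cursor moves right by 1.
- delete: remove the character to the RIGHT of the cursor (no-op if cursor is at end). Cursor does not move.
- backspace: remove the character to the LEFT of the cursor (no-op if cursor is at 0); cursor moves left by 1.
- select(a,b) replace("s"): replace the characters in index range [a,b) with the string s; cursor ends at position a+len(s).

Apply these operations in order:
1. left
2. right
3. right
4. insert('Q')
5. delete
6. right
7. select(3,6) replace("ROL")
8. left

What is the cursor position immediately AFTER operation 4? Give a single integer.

After op 1 (left): buf='WTQHGZCS' cursor=0
After op 2 (right): buf='WTQHGZCS' cursor=1
After op 3 (right): buf='WTQHGZCS' cursor=2
After op 4 (insert('Q')): buf='WTQQHGZCS' cursor=3

Answer: 3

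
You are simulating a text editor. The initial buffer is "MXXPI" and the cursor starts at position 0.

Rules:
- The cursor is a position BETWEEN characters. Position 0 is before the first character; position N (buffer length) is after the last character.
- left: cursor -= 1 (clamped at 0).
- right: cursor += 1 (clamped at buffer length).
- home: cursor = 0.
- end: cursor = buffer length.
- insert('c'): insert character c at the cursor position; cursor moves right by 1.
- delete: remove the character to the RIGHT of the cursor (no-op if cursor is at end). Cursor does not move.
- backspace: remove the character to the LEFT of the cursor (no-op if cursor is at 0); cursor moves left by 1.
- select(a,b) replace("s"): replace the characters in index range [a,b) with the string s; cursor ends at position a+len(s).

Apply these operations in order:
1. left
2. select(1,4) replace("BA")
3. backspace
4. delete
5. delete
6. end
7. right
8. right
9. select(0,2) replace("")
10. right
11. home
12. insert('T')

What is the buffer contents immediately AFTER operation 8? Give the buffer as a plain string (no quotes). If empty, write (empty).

After op 1 (left): buf='MXXPI' cursor=0
After op 2 (select(1,4) replace("BA")): buf='MBAI' cursor=3
After op 3 (backspace): buf='MBI' cursor=2
After op 4 (delete): buf='MB' cursor=2
After op 5 (delete): buf='MB' cursor=2
After op 6 (end): buf='MB' cursor=2
After op 7 (right): buf='MB' cursor=2
After op 8 (right): buf='MB' cursor=2

Answer: MB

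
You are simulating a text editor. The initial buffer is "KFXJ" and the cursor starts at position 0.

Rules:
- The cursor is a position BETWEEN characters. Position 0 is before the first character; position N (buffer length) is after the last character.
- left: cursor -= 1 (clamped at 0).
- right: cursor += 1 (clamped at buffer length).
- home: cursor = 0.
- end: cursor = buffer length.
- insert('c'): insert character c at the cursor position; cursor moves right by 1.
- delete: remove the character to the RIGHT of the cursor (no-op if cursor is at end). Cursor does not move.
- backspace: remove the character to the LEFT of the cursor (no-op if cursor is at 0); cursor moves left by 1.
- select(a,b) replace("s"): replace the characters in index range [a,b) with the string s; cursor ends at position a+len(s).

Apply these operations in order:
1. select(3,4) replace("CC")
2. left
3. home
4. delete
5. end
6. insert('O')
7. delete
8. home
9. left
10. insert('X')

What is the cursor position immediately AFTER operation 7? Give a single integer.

Answer: 5

Derivation:
After op 1 (select(3,4) replace("CC")): buf='KFXCC' cursor=5
After op 2 (left): buf='KFXCC' cursor=4
After op 3 (home): buf='KFXCC' cursor=0
After op 4 (delete): buf='FXCC' cursor=0
After op 5 (end): buf='FXCC' cursor=4
After op 6 (insert('O')): buf='FXCCO' cursor=5
After op 7 (delete): buf='FXCCO' cursor=5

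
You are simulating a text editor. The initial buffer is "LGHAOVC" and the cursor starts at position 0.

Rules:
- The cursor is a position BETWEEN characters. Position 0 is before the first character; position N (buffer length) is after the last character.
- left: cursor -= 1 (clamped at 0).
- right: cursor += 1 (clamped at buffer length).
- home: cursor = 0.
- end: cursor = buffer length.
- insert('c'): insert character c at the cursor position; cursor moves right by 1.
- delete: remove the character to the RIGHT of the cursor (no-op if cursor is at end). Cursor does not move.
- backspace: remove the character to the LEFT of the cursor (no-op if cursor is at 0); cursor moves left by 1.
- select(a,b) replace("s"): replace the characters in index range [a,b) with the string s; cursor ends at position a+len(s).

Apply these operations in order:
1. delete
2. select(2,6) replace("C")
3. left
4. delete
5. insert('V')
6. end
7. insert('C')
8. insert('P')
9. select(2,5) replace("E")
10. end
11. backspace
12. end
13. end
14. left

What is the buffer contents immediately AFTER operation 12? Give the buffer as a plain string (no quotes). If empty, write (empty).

After op 1 (delete): buf='GHAOVC' cursor=0
After op 2 (select(2,6) replace("C")): buf='GHC' cursor=3
After op 3 (left): buf='GHC' cursor=2
After op 4 (delete): buf='GH' cursor=2
After op 5 (insert('V')): buf='GHV' cursor=3
After op 6 (end): buf='GHV' cursor=3
After op 7 (insert('C')): buf='GHVC' cursor=4
After op 8 (insert('P')): buf='GHVCP' cursor=5
After op 9 (select(2,5) replace("E")): buf='GHE' cursor=3
After op 10 (end): buf='GHE' cursor=3
After op 11 (backspace): buf='GH' cursor=2
After op 12 (end): buf='GH' cursor=2

Answer: GH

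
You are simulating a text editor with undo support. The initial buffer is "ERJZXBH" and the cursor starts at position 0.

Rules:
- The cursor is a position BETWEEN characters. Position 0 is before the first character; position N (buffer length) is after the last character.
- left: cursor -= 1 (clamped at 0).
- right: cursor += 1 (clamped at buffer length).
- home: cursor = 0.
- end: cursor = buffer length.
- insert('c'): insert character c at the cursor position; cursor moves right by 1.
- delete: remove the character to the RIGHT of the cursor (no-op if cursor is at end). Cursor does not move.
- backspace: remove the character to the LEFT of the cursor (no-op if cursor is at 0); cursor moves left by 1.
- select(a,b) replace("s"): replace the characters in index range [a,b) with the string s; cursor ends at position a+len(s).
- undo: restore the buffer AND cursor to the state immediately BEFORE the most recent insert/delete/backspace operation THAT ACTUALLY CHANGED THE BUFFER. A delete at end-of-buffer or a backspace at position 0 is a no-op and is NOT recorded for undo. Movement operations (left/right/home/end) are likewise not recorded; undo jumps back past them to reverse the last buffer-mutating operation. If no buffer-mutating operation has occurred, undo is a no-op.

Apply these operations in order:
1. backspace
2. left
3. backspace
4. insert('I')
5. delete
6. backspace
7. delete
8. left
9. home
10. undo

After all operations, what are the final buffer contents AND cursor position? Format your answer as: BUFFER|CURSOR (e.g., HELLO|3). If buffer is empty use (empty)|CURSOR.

Answer: RJZXBH|0

Derivation:
After op 1 (backspace): buf='ERJZXBH' cursor=0
After op 2 (left): buf='ERJZXBH' cursor=0
After op 3 (backspace): buf='ERJZXBH' cursor=0
After op 4 (insert('I')): buf='IERJZXBH' cursor=1
After op 5 (delete): buf='IRJZXBH' cursor=1
After op 6 (backspace): buf='RJZXBH' cursor=0
After op 7 (delete): buf='JZXBH' cursor=0
After op 8 (left): buf='JZXBH' cursor=0
After op 9 (home): buf='JZXBH' cursor=0
After op 10 (undo): buf='RJZXBH' cursor=0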